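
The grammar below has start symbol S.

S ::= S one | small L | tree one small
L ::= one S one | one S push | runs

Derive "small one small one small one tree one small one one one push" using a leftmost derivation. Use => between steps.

S => small L   [S ::= small L]
small L => small one S push   [L ::= one S push]
small one S push => small one S one push   [S ::= S one]
small one S one push => small one small L one push   [S ::= small L]
small one small L one push => small one small one S one one push   [L ::= one S one]
small one small one S one one push => small one small one small L one one push   [S ::= small L]
small one small one small L one one push => small one small one small one S one one one push   [L ::= one S one]
small one small one small one S one one one push => small one small one small one tree one small one one one push   [S ::= tree one small]

S => small L => small one S push => small one S one push => small one small L one push => small one small one S one one push => small one small one small L one one push => small one small one small one S one one one push => small one small one small one tree one small one one one push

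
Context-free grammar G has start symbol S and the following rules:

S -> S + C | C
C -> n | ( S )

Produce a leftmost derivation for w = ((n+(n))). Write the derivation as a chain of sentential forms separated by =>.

S => C => (S) => (C) => ((S)) => ((S+C)) => ((C+C)) => ((n+C)) => ((n+(S))) => ((n+(C))) => ((n+(n)))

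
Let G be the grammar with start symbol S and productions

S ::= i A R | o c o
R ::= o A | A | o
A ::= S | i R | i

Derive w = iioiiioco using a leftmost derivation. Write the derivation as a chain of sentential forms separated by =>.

S => iAR   [S ::= i A R]
iAR => iiRR   [A ::= i R]
iiRR => iioAR   [R ::= o A]
iioAR => iioiR   [A ::= i]
iioiR => iioiA   [R ::= A]
iioiA => iioiS   [A ::= S]
iioiS => iioiiAR   [S ::= i A R]
iioiiAR => iioiiiR   [A ::= i]
iioiiiR => iioiiiA   [R ::= A]
iioiiiA => iioiiiS   [A ::= S]
iioiiiS => iioiiioco   [S ::= o c o]

S=>iAR=>iiRR=>iioAR=>iioiR=>iioiA=>iioiS=>iioiiAR=>iioiiiR=>iioiiiA=>iioiiiS=>iioiiioco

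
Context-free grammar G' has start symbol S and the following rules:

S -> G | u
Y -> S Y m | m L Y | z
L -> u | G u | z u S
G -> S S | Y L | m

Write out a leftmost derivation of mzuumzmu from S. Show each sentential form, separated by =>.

S => G   [S -> G]
G => YL   [G -> Y L]
YL => mLYL   [Y -> m L Y]
mLYL => mzuSYL   [L -> z u S]
mzuSYL => mzuuYL   [S -> u]
mzuuYL => mzuuSYmL   [Y -> S Y m]
mzuuSYmL => mzuuGYmL   [S -> G]
mzuuGYmL => mzuumYmL   [G -> m]
mzuumYmL => mzuumzmL   [Y -> z]
mzuumzmL => mzuumzmu   [L -> u]

S => G => YL => mLYL => mzuSYL => mzuuYL => mzuuSYmL => mzuuGYmL => mzuumYmL => mzuumzmL => mzuumzmu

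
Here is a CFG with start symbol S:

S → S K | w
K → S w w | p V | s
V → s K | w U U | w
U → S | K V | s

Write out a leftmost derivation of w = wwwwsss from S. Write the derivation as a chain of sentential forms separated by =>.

S => SK   [S → S K]
SK => SKK   [S → S K]
SKK => SKKK   [S → S K]
SKKK => SKKKK   [S → S K]
SKKKK => wKKKK   [S → w]
wKKKK => wSwwKKK   [K → S w w]
wSwwKKK => wwwwKKK   [S → w]
wwwwKKK => wwwwsKK   [K → s]
wwwwsKK => wwwwssK   [K → s]
wwwwssK => wwwwsss   [K → s]

S => SK => SKK => SKKK => SKKKK => wKKKK => wSwwKKK => wwwwKKK => wwwwsKK => wwwwssK => wwwwsss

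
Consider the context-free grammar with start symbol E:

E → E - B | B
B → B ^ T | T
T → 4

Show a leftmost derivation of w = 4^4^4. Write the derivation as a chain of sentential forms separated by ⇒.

E ⇒ B ⇒ B^T ⇒ B^T^T ⇒ T^T^T ⇒ 4^T^T ⇒ 4^4^T ⇒ 4^4^4

E ⇒ B   [E → B]
B ⇒ B^T   [B → B ^ T]
B^T ⇒ B^T^T   [B → B ^ T]
B^T^T ⇒ T^T^T   [B → T]
T^T^T ⇒ 4^T^T   [T → 4]
4^T^T ⇒ 4^4^T   [T → 4]
4^4^T ⇒ 4^4^4   [T → 4]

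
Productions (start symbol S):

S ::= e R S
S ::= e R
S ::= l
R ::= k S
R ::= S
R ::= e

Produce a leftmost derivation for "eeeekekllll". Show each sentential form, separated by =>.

S => eR => eS => eeRS => eeSS => eeeRS => eeeSS => eeeeRSS => eeeekSSS => eeeekeRSSS => eeeekekSSSS => eeeekeklSSS => eeeekekllSS => eeeekeklllS => eeeekekllll

S => eR   [S ::= e R]
eR => eS   [R ::= S]
eS => eeRS   [S ::= e R S]
eeRS => eeSS   [R ::= S]
eeSS => eeeRS   [S ::= e R]
eeeRS => eeeSS   [R ::= S]
eeeSS => eeeeRSS   [S ::= e R S]
eeeeRSS => eeeekSSS   [R ::= k S]
eeeekSSS => eeeekeRSSS   [S ::= e R S]
eeeekeRSSS => eeeekekSSSS   [R ::= k S]
eeeekekSSSS => eeeekeklSSS   [S ::= l]
eeeekeklSSS => eeeekekllSS   [S ::= l]
eeeekekllSS => eeeekeklllS   [S ::= l]
eeeekeklllS => eeeekekllll   [S ::= l]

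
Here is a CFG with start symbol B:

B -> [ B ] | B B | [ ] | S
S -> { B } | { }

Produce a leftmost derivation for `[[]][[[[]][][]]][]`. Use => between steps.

B => BB   [B -> B B]
BB => BBB   [B -> B B]
BBB => [B]BB   [B -> [ B ]]
[B]BB => [[]]BB   [B -> [ ]]
[[]]BB => [[]][B]B   [B -> [ B ]]
[[]][B]B => [[]][[B]]B   [B -> [ B ]]
[[]][[B]]B => [[]][[BB]]B   [B -> B B]
[[]][[BB]]B => [[]][[BBB]]B   [B -> B B]
[[]][[BBB]]B => [[]][[[B]BB]]B   [B -> [ B ]]
[[]][[[B]BB]]B => [[]][[[[]]BB]]B   [B -> [ ]]
[[]][[[[]]BB]]B => [[]][[[[]][]B]]B   [B -> [ ]]
[[]][[[[]][]B]]B => [[]][[[[]][][]]]B   [B -> [ ]]
[[]][[[[]][][]]]B => [[]][[[[]][][]]][]   [B -> [ ]]

B=>BB=>BBB=>[B]BB=>[[]]BB=>[[]][B]B=>[[]][[B]]B=>[[]][[BB]]B=>[[]][[BBB]]B=>[[]][[[B]BB]]B=>[[]][[[[]]BB]]B=>[[]][[[[]][]B]]B=>[[]][[[[]][][]]]B=>[[]][[[[]][][]]][]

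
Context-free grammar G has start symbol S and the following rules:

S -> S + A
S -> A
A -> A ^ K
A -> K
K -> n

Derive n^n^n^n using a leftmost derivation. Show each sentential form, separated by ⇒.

S ⇒ A ⇒ A^K ⇒ A^K^K ⇒ A^K^K^K ⇒ K^K^K^K ⇒ n^K^K^K ⇒ n^n^K^K ⇒ n^n^n^K ⇒ n^n^n^n

S ⇒ A   [S -> A]
A ⇒ A^K   [A -> A ^ K]
A^K ⇒ A^K^K   [A -> A ^ K]
A^K^K ⇒ A^K^K^K   [A -> A ^ K]
A^K^K^K ⇒ K^K^K^K   [A -> K]
K^K^K^K ⇒ n^K^K^K   [K -> n]
n^K^K^K ⇒ n^n^K^K   [K -> n]
n^n^K^K ⇒ n^n^n^K   [K -> n]
n^n^n^K ⇒ n^n^n^n   [K -> n]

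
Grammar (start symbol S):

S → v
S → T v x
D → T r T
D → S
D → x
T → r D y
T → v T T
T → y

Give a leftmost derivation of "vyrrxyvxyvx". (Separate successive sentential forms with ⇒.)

S⇒Tvx⇒vTTvx⇒vyTvx⇒vyrDyvx⇒vyrSyvx⇒vyrTvxyvx⇒vyrrDyvxyvx⇒vyrrxyvxyvx

S ⇒ Tvx   [S → T v x]
Tvx ⇒ vTTvx   [T → v T T]
vTTvx ⇒ vyTvx   [T → y]
vyTvx ⇒ vyrDyvx   [T → r D y]
vyrDyvx ⇒ vyrSyvx   [D → S]
vyrSyvx ⇒ vyrTvxyvx   [S → T v x]
vyrTvxyvx ⇒ vyrrDyvxyvx   [T → r D y]
vyrrDyvxyvx ⇒ vyrrxyvxyvx   [D → x]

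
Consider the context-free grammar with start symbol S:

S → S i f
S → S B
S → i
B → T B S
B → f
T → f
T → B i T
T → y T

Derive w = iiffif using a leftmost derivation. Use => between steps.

S => Sif   [S → S i f]
Sif => SBif   [S → S B]
SBif => SifBif   [S → S i f]
SifBif => iifBif   [S → i]
iifBif => iiffif   [B → f]

S => Sif => SBif => SifBif => iifBif => iiffif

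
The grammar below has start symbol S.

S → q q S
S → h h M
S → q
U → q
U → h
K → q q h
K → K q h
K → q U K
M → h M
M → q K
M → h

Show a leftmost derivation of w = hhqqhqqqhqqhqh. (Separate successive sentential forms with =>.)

S=>hhM=>hhqK=>hhqqUK=>hhqqhK=>hhqqhqUK=>hhqqhqqK=>hhqqhqqKqh=>hhqqhqqqUKqh=>hhqqhqqqhKqh=>hhqqhqqqhqqhqh

S => hhM   [S → h h M]
hhM => hhqK   [M → q K]
hhqK => hhqqUK   [K → q U K]
hhqqUK => hhqqhK   [U → h]
hhqqhK => hhqqhqUK   [K → q U K]
hhqqhqUK => hhqqhqqK   [U → q]
hhqqhqqK => hhqqhqqKqh   [K → K q h]
hhqqhqqKqh => hhqqhqqqUKqh   [K → q U K]
hhqqhqqqUKqh => hhqqhqqqhKqh   [U → h]
hhqqhqqqhKqh => hhqqhqqqhqqhqh   [K → q q h]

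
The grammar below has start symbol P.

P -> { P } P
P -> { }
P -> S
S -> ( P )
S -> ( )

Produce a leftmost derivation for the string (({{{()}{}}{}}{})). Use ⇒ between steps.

P ⇒ S ⇒ (P) ⇒ (S) ⇒ ((P)) ⇒ (({P}P)) ⇒ (({{P}P}P)) ⇒ (({{{P}P}P}P)) ⇒ (({{{S}P}P}P)) ⇒ (({{{()}P}P}P)) ⇒ (({{{()}{}}P}P)) ⇒ (({{{()}{}}{}}P)) ⇒ (({{{()}{}}{}}{}))

P ⇒ S   [P -> S]
S ⇒ (P)   [S -> ( P )]
(P) ⇒ (S)   [P -> S]
(S) ⇒ ((P))   [S -> ( P )]
((P)) ⇒ (({P}P))   [P -> { P } P]
(({P}P)) ⇒ (({{P}P}P))   [P -> { P } P]
(({{P}P}P)) ⇒ (({{{P}P}P}P))   [P -> { P } P]
(({{{P}P}P}P)) ⇒ (({{{S}P}P}P))   [P -> S]
(({{{S}P}P}P)) ⇒ (({{{()}P}P}P))   [S -> ( )]
(({{{()}P}P}P)) ⇒ (({{{()}{}}P}P))   [P -> { }]
(({{{()}{}}P}P)) ⇒ (({{{()}{}}{}}P))   [P -> { }]
(({{{()}{}}{}}P)) ⇒ (({{{()}{}}{}}{}))   [P -> { }]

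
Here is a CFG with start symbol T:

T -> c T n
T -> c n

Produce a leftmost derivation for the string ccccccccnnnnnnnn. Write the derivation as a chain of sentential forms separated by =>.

T=>cTn=>ccTnn=>cccTnnn=>ccccTnnnn=>cccccTnnnnn=>ccccccTnnnnnn=>cccccccTnnnnnnn=>ccccccccnnnnnnnn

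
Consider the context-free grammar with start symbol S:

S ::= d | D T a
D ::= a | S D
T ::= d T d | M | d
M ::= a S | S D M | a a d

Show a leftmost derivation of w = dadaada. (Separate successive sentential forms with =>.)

S => DTa => SDTa => DTaDTa => SDTaDTa => dDTaDTa => daTaDTa => dadaDTa => dadaaTa => dadaada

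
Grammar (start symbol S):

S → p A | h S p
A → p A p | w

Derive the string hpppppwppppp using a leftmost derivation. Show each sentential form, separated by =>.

S => hSp   [S → h S p]
hSp => hpAp   [S → p A]
hpAp => hppApp   [A → p A p]
hppApp => hpppAppp   [A → p A p]
hpppAppp => hppppApppp   [A → p A p]
hppppApppp => hpppppAppppp   [A → p A p]
hpppppAppppp => hpppppwppppp   [A → w]

S => hSp => hpAp => hppApp => hpppAppp => hppppApppp => hpppppAppppp => hpppppwppppp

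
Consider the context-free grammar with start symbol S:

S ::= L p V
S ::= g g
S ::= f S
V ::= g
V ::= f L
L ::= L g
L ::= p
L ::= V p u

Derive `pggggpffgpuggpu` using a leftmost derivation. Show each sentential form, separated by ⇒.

S ⇒ LpV   [S ::= L p V]
LpV ⇒ LgpV   [L ::= L g]
LgpV ⇒ LggpV   [L ::= L g]
LggpV ⇒ LgggpV   [L ::= L g]
LgggpV ⇒ LggggpV   [L ::= L g]
LggggpV ⇒ pggggpV   [L ::= p]
pggggpV ⇒ pggggpfL   [V ::= f L]
pggggpfL ⇒ pggggpfVpu   [L ::= V p u]
pggggpfVpu ⇒ pggggpffLpu   [V ::= f L]
pggggpffLpu ⇒ pggggpffLgpu   [L ::= L g]
pggggpffLgpu ⇒ pggggpffLggpu   [L ::= L g]
pggggpffLggpu ⇒ pggggpffVpuggpu   [L ::= V p u]
pggggpffVpuggpu ⇒ pggggpffgpuggpu   [V ::= g]

S ⇒ LpV ⇒ LgpV ⇒ LggpV ⇒ LgggpV ⇒ LggggpV ⇒ pggggpV ⇒ pggggpfL ⇒ pggggpfVpu ⇒ pggggpffLpu ⇒ pggggpffLgpu ⇒ pggggpffLggpu ⇒ pggggpffVpuggpu ⇒ pggggpffgpuggpu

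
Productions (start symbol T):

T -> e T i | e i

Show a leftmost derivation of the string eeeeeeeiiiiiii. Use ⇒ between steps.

T⇒eTi⇒eeTii⇒eeeTiii⇒eeeeTiiii⇒eeeeeTiiiii⇒eeeeeeTiiiiii⇒eeeeeeeiiiiiii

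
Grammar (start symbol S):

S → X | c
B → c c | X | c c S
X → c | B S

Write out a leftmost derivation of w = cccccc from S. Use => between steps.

S=>X=>BS=>XS=>BSS=>XSS=>BSSS=>ccSSSS=>cccSSS=>ccccSS=>cccccS=>cccccc

S => X   [S → X]
X => BS   [X → B S]
BS => XS   [B → X]
XS => BSS   [X → B S]
BSS => XSS   [B → X]
XSS => BSSS   [X → B S]
BSSS => ccSSSS   [B → c c S]
ccSSSS => cccSSS   [S → c]
cccSSS => ccccSS   [S → c]
ccccSS => cccccS   [S → c]
cccccS => cccccc   [S → c]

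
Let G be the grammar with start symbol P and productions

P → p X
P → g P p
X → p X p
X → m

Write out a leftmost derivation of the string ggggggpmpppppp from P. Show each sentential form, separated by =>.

P => gPp => ggPpp => gggPppp => ggggPpppp => gggggPppppp => ggggggPpppppp => ggggggpXpppppp => ggggggpmpppppp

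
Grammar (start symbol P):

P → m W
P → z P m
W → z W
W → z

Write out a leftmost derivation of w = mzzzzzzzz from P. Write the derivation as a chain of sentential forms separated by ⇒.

P ⇒ mW ⇒ mzW ⇒ mzzW ⇒ mzzzW ⇒ mzzzzW ⇒ mzzzzzW ⇒ mzzzzzzW ⇒ mzzzzzzzW ⇒ mzzzzzzzz

P ⇒ mW   [P → m W]
mW ⇒ mzW   [W → z W]
mzW ⇒ mzzW   [W → z W]
mzzW ⇒ mzzzW   [W → z W]
mzzzW ⇒ mzzzzW   [W → z W]
mzzzzW ⇒ mzzzzzW   [W → z W]
mzzzzzW ⇒ mzzzzzzW   [W → z W]
mzzzzzzW ⇒ mzzzzzzzW   [W → z W]
mzzzzzzzW ⇒ mzzzzzzzz   [W → z]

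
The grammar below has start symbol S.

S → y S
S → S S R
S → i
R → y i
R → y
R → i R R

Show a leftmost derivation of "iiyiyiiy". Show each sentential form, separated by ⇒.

S⇒SSR⇒SSRSR⇒SSRSRSR⇒iSRSRSR⇒iiRSRSR⇒iiySRSR⇒iiyiRSR⇒iiyiyiSR⇒iiyiyiiR⇒iiyiyiiy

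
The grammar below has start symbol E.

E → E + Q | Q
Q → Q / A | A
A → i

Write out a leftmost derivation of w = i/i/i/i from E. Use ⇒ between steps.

E ⇒ Q ⇒ Q/A ⇒ Q/A/A ⇒ Q/A/A/A ⇒ A/A/A/A ⇒ i/A/A/A ⇒ i/i/A/A ⇒ i/i/i/A ⇒ i/i/i/i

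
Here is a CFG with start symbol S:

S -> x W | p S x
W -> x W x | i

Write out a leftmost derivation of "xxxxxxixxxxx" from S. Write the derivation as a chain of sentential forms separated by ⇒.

S⇒xW⇒xxWx⇒xxxWxx⇒xxxxWxxx⇒xxxxxWxxxx⇒xxxxxxWxxxxx⇒xxxxxxixxxxx

S ⇒ xW   [S -> x W]
xW ⇒ xxWx   [W -> x W x]
xxWx ⇒ xxxWxx   [W -> x W x]
xxxWxx ⇒ xxxxWxxx   [W -> x W x]
xxxxWxxx ⇒ xxxxxWxxxx   [W -> x W x]
xxxxxWxxxx ⇒ xxxxxxWxxxxx   [W -> x W x]
xxxxxxWxxxxx ⇒ xxxxxxixxxxx   [W -> i]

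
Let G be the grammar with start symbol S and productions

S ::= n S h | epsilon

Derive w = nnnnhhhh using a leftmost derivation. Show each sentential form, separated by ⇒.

S ⇒ nSh ⇒ nnShh ⇒ nnnShhh ⇒ nnnnShhhh ⇒ nnnnhhhh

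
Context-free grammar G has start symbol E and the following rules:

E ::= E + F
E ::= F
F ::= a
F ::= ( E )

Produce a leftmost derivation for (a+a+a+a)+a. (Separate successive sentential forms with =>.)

E=>E+F=>F+F=>(E)+F=>(E+F)+F=>(E+F+F)+F=>(E+F+F+F)+F=>(F+F+F+F)+F=>(a+F+F+F)+F=>(a+a+F+F)+F=>(a+a+a+F)+F=>(a+a+a+a)+F=>(a+a+a+a)+a

E => E+F   [E ::= E + F]
E+F => F+F   [E ::= F]
F+F => (E)+F   [F ::= ( E )]
(E)+F => (E+F)+F   [E ::= E + F]
(E+F)+F => (E+F+F)+F   [E ::= E + F]
(E+F+F)+F => (E+F+F+F)+F   [E ::= E + F]
(E+F+F+F)+F => (F+F+F+F)+F   [E ::= F]
(F+F+F+F)+F => (a+F+F+F)+F   [F ::= a]
(a+F+F+F)+F => (a+a+F+F)+F   [F ::= a]
(a+a+F+F)+F => (a+a+a+F)+F   [F ::= a]
(a+a+a+F)+F => (a+a+a+a)+F   [F ::= a]
(a+a+a+a)+F => (a+a+a+a)+a   [F ::= a]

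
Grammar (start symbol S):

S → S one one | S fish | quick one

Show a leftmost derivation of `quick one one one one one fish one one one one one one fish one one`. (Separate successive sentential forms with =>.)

S => S one one   [S → S one one]
S one one => S fish one one   [S → S fish]
S fish one one => S one one fish one one   [S → S one one]
S one one fish one one => S one one one one fish one one   [S → S one one]
S one one one one fish one one => S one one one one one one fish one one   [S → S one one]
S one one one one one one fish one one => S fish one one one one one one fish one one   [S → S fish]
S fish one one one one one one fish one one => S one one fish one one one one one one fish one one   [S → S one one]
S one one fish one one one one one one fish one one => S one one one one fish one one one one one one fish one one   [S → S one one]
S one one one one fish one one one one one one fish one one => quick one one one one one fish one one one one one one fish one one   [S → quick one]

S => S one one => S fish one one => S one one fish one one => S one one one one fish one one => S one one one one one one fish one one => S fish one one one one one one fish one one => S one one fish one one one one one one fish one one => S one one one one fish one one one one one one fish one one => quick one one one one one fish one one one one one one fish one one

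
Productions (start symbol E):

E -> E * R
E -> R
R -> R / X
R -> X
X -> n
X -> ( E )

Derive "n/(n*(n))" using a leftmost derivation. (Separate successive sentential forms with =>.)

E => R => R/X => X/X => n/X => n/(E) => n/(E*R) => n/(R*R) => n/(X*R) => n/(n*R) => n/(n*X) => n/(n*(E)) => n/(n*(R)) => n/(n*(X)) => n/(n*(n))

E => R   [E -> R]
R => R/X   [R -> R / X]
R/X => X/X   [R -> X]
X/X => n/X   [X -> n]
n/X => n/(E)   [X -> ( E )]
n/(E) => n/(E*R)   [E -> E * R]
n/(E*R) => n/(R*R)   [E -> R]
n/(R*R) => n/(X*R)   [R -> X]
n/(X*R) => n/(n*R)   [X -> n]
n/(n*R) => n/(n*X)   [R -> X]
n/(n*X) => n/(n*(E))   [X -> ( E )]
n/(n*(E)) => n/(n*(R))   [E -> R]
n/(n*(R)) => n/(n*(X))   [R -> X]
n/(n*(X)) => n/(n*(n))   [X -> n]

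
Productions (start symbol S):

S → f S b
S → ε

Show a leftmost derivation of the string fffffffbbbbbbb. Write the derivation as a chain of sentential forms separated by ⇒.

S ⇒ fSb   [S → f S b]
fSb ⇒ ffSbb   [S → f S b]
ffSbb ⇒ fffSbbb   [S → f S b]
fffSbbb ⇒ ffffSbbbb   [S → f S b]
ffffSbbbb ⇒ fffffSbbbbb   [S → f S b]
fffffSbbbbb ⇒ ffffffSbbbbbb   [S → f S b]
ffffffSbbbbbb ⇒ fffffffSbbbbbbb   [S → f S b]
fffffffSbbbbbbb ⇒ fffffffbbbbbbb   [S → ε]

S ⇒ fSb ⇒ ffSbb ⇒ fffSbbb ⇒ ffffSbbbb ⇒ fffffSbbbbb ⇒ ffffffSbbbbbb ⇒ fffffffSbbbbbbb ⇒ fffffffbbbbbbb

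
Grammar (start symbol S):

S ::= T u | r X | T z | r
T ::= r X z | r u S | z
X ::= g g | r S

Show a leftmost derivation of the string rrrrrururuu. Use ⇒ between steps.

S ⇒ rX   [S ::= r X]
rX ⇒ rrS   [X ::= r S]
rrS ⇒ rrrX   [S ::= r X]
rrrX ⇒ rrrrS   [X ::= r S]
rrrrS ⇒ rrrrTu   [S ::= T u]
rrrrTu ⇒ rrrrruSu   [T ::= r u S]
rrrrruSu ⇒ rrrrruTuu   [S ::= T u]
rrrrruTuu ⇒ rrrrruruSuu   [T ::= r u S]
rrrrruruSuu ⇒ rrrrrururuu   [S ::= r]

S ⇒ rX ⇒ rrS ⇒ rrrX ⇒ rrrrS ⇒ rrrrTu ⇒ rrrrruSu ⇒ rrrrruTuu ⇒ rrrrruruSuu ⇒ rrrrrururuu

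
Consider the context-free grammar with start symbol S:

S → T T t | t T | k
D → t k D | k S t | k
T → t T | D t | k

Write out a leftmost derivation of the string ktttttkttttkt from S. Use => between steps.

S => TTt => DtTt => kSttTt => ktTttTt => kttTttTt => ktttTttTt => kttttTttTt => ktttttTttTt => ktttttDtttTt => ktttttktttTt => ktttttkttttTt => ktttttkttttkt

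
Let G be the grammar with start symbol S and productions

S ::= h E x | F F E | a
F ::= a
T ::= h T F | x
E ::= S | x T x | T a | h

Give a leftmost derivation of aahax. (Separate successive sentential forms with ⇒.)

S ⇒ FFE ⇒ aFE ⇒ aaE ⇒ aaS ⇒ aahEx ⇒ aahSx ⇒ aahax

S ⇒ FFE   [S ::= F F E]
FFE ⇒ aFE   [F ::= a]
aFE ⇒ aaE   [F ::= a]
aaE ⇒ aaS   [E ::= S]
aaS ⇒ aahEx   [S ::= h E x]
aahEx ⇒ aahSx   [E ::= S]
aahSx ⇒ aahax   [S ::= a]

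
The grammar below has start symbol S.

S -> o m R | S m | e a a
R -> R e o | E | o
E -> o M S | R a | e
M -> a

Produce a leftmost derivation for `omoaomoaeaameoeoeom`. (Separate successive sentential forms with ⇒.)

S⇒Sm⇒omRm⇒omReom⇒omReoeom⇒omReoeoeom⇒omEeoeoeom⇒omoMSeoeoeom⇒omoaSeoeoeom⇒omoaSmeoeoeom⇒omoaomRmeoeoeom⇒omoaomEmeoeoeom⇒omoaomoMSmeoeoeom⇒omoaomoaSmeoeoeom⇒omoaomoaeaameoeoeom

S ⇒ Sm   [S -> S m]
Sm ⇒ omRm   [S -> o m R]
omRm ⇒ omReom   [R -> R e o]
omReom ⇒ omReoeom   [R -> R e o]
omReoeom ⇒ omReoeoeom   [R -> R e o]
omReoeoeom ⇒ omEeoeoeom   [R -> E]
omEeoeoeom ⇒ omoMSeoeoeom   [E -> o M S]
omoMSeoeoeom ⇒ omoaSeoeoeom   [M -> a]
omoaSeoeoeom ⇒ omoaSmeoeoeom   [S -> S m]
omoaSmeoeoeom ⇒ omoaomRmeoeoeom   [S -> o m R]
omoaomRmeoeoeom ⇒ omoaomEmeoeoeom   [R -> E]
omoaomEmeoeoeom ⇒ omoaomoMSmeoeoeom   [E -> o M S]
omoaomoMSmeoeoeom ⇒ omoaomoaSmeoeoeom   [M -> a]
omoaomoaSmeoeoeom ⇒ omoaomoaeaameoeoeom   [S -> e a a]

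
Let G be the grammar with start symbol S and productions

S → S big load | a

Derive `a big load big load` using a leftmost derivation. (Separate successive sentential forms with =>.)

S => S big load => S big load big load => a big load big load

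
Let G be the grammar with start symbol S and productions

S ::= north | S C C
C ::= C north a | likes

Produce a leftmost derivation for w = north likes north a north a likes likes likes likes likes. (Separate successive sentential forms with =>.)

S => S C C => S C C C C => S C C C C C C => north C C C C C C => north C north a C C C C C => north C north a north a C C C C C => north likes north a north a C C C C C => north likes north a north a likes C C C C => north likes north a north a likes likes C C C => north likes north a north a likes likes likes C C => north likes north a north a likes likes likes likes C => north likes north a north a likes likes likes likes likes

S => S C C   [S ::= S C C]
S C C => S C C C C   [S ::= S C C]
S C C C C => S C C C C C C   [S ::= S C C]
S C C C C C C => north C C C C C C   [S ::= north]
north C C C C C C => north C north a C C C C C   [C ::= C north a]
north C north a C C C C C => north C north a north a C C C C C   [C ::= C north a]
north C north a north a C C C C C => north likes north a north a C C C C C   [C ::= likes]
north likes north a north a C C C C C => north likes north a north a likes C C C C   [C ::= likes]
north likes north a north a likes C C C C => north likes north a north a likes likes C C C   [C ::= likes]
north likes north a north a likes likes C C C => north likes north a north a likes likes likes C C   [C ::= likes]
north likes north a north a likes likes likes C C => north likes north a north a likes likes likes likes C   [C ::= likes]
north likes north a north a likes likes likes likes C => north likes north a north a likes likes likes likes likes   [C ::= likes]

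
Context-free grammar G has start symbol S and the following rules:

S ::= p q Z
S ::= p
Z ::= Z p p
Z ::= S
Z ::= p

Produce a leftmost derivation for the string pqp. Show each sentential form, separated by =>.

S=>pqZ=>pqS=>pqp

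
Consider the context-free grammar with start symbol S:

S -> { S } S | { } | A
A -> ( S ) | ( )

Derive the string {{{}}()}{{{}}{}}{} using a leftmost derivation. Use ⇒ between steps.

S⇒{S}S⇒{{S}S}S⇒{{{}}S}S⇒{{{}}A}S⇒{{{}}()}S⇒{{{}}()}{S}S⇒{{{}}()}{{S}S}S⇒{{{}}()}{{{}}S}S⇒{{{}}()}{{{}}{}}S⇒{{{}}()}{{{}}{}}{}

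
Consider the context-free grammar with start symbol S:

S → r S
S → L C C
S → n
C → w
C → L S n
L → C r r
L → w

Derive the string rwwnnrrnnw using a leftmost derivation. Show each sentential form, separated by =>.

S => rS => rLCC => rwCC => rwLSnC => rwCrrSnC => rwLSnrrSnC => rwwSnrrSnC => rwwnnrrSnC => rwwnnrrnnC => rwwnnrrnnw

S => rS   [S → r S]
rS => rLCC   [S → L C C]
rLCC => rwCC   [L → w]
rwCC => rwLSnC   [C → L S n]
rwLSnC => rwCrrSnC   [L → C r r]
rwCrrSnC => rwLSnrrSnC   [C → L S n]
rwLSnrrSnC => rwwSnrrSnC   [L → w]
rwwSnrrSnC => rwwnnrrSnC   [S → n]
rwwnnrrSnC => rwwnnrrnnC   [S → n]
rwwnnrrnnC => rwwnnrrnnw   [C → w]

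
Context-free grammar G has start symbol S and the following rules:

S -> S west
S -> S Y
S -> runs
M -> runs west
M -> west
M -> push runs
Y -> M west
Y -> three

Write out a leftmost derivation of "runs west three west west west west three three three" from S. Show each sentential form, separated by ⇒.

S ⇒ S Y ⇒ S Y Y ⇒ S Y Y Y ⇒ S west Y Y Y ⇒ S west west Y Y Y ⇒ S west west west Y Y Y ⇒ S west west west west Y Y Y ⇒ S Y west west west west Y Y Y ⇒ S west Y west west west west Y Y Y ⇒ runs west Y west west west west Y Y Y ⇒ runs west three west west west west Y Y Y ⇒ runs west three west west west west three Y Y ⇒ runs west three west west west west three three Y ⇒ runs west three west west west west three three three

S ⇒ S Y   [S -> S Y]
S Y ⇒ S Y Y   [S -> S Y]
S Y Y ⇒ S Y Y Y   [S -> S Y]
S Y Y Y ⇒ S west Y Y Y   [S -> S west]
S west Y Y Y ⇒ S west west Y Y Y   [S -> S west]
S west west Y Y Y ⇒ S west west west Y Y Y   [S -> S west]
S west west west Y Y Y ⇒ S west west west west Y Y Y   [S -> S west]
S west west west west Y Y Y ⇒ S Y west west west west Y Y Y   [S -> S Y]
S Y west west west west Y Y Y ⇒ S west Y west west west west Y Y Y   [S -> S west]
S west Y west west west west Y Y Y ⇒ runs west Y west west west west Y Y Y   [S -> runs]
runs west Y west west west west Y Y Y ⇒ runs west three west west west west Y Y Y   [Y -> three]
runs west three west west west west Y Y Y ⇒ runs west three west west west west three Y Y   [Y -> three]
runs west three west west west west three Y Y ⇒ runs west three west west west west three three Y   [Y -> three]
runs west three west west west west three three Y ⇒ runs west three west west west west three three three   [Y -> three]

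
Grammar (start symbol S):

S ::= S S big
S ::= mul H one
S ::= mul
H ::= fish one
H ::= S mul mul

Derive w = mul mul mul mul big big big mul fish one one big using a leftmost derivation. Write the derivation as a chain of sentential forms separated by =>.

S => S S big   [S ::= S S big]
S S big => S S big S big   [S ::= S S big]
S S big S big => mul S big S big   [S ::= mul]
mul S big S big => mul S S big big S big   [S ::= S S big]
mul S S big big S big => mul mul S big big S big   [S ::= mul]
mul mul S big big S big => mul mul S S big big big S big   [S ::= S S big]
mul mul S S big big big S big => mul mul mul S big big big S big   [S ::= mul]
mul mul mul S big big big S big => mul mul mul mul big big big S big   [S ::= mul]
mul mul mul mul big big big S big => mul mul mul mul big big big mul H one big   [S ::= mul H one]
mul mul mul mul big big big mul H one big => mul mul mul mul big big big mul fish one one big   [H ::= fish one]

S => S S big => S S big S big => mul S big S big => mul S S big big S big => mul mul S big big S big => mul mul S S big big big S big => mul mul mul S big big big S big => mul mul mul mul big big big S big => mul mul mul mul big big big mul H one big => mul mul mul mul big big big mul fish one one big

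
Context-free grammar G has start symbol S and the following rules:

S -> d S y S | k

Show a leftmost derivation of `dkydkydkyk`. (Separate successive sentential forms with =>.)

S => dSyS   [S -> d S y S]
dSyS => dkyS   [S -> k]
dkyS => dkydSyS   [S -> d S y S]
dkydSyS => dkydkyS   [S -> k]
dkydkyS => dkydkydSyS   [S -> d S y S]
dkydkydSyS => dkydkydkyS   [S -> k]
dkydkydkyS => dkydkydkyk   [S -> k]

S => dSyS => dkyS => dkydSyS => dkydkyS => dkydkydSyS => dkydkydkyS => dkydkydkyk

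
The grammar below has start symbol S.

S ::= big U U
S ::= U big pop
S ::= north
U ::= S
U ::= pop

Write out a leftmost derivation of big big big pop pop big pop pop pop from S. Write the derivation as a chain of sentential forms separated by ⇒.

S ⇒ big U U ⇒ big S U ⇒ big big U U U ⇒ big big S U U ⇒ big big big U U U U ⇒ big big big pop U U U ⇒ big big big pop pop U U ⇒ big big big pop pop S U ⇒ big big big pop pop big U U U ⇒ big big big pop pop big pop U U ⇒ big big big pop pop big pop pop U ⇒ big big big pop pop big pop pop pop

S ⇒ big U U   [S ::= big U U]
big U U ⇒ big S U   [U ::= S]
big S U ⇒ big big U U U   [S ::= big U U]
big big U U U ⇒ big big S U U   [U ::= S]
big big S U U ⇒ big big big U U U U   [S ::= big U U]
big big big U U U U ⇒ big big big pop U U U   [U ::= pop]
big big big pop U U U ⇒ big big big pop pop U U   [U ::= pop]
big big big pop pop U U ⇒ big big big pop pop S U   [U ::= S]
big big big pop pop S U ⇒ big big big pop pop big U U U   [S ::= big U U]
big big big pop pop big U U U ⇒ big big big pop pop big pop U U   [U ::= pop]
big big big pop pop big pop U U ⇒ big big big pop pop big pop pop U   [U ::= pop]
big big big pop pop big pop pop U ⇒ big big big pop pop big pop pop pop   [U ::= pop]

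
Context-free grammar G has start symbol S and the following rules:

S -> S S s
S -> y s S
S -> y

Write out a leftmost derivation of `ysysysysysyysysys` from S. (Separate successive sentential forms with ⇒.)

S ⇒ ysS ⇒ ysSSs ⇒ ysSSsSs ⇒ ysysSSsSs ⇒ ysysSSsSsSs ⇒ ysysysSSsSsSs ⇒ ysysysysSSsSsSs ⇒ ysysysysysSSsSsSs ⇒ ysysysysysySsSsSs ⇒ ysysysysysyysSsSs ⇒ ysysysysysyysysSs ⇒ ysysysysysyysysys

S ⇒ ysS   [S -> y s S]
ysS ⇒ ysSSs   [S -> S S s]
ysSSs ⇒ ysSSsSs   [S -> S S s]
ysSSsSs ⇒ ysysSSsSs   [S -> y s S]
ysysSSsSs ⇒ ysysSSsSsSs   [S -> S S s]
ysysSSsSsSs ⇒ ysysysSSsSsSs   [S -> y s S]
ysysysSSsSsSs ⇒ ysysysysSSsSsSs   [S -> y s S]
ysysysysSSsSsSs ⇒ ysysysysysSSsSsSs   [S -> y s S]
ysysysysysSSsSsSs ⇒ ysysysysysySsSsSs   [S -> y]
ysysysysysySsSsSs ⇒ ysysysysysyysSsSs   [S -> y]
ysysysysysyysSsSs ⇒ ysysysysysyysysSs   [S -> y]
ysysysysysyysysSs ⇒ ysysysysysyysysys   [S -> y]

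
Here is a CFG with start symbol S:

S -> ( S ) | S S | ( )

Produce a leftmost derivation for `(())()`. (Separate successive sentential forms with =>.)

S => SS   [S -> S S]
SS => (S)S   [S -> ( S )]
(S)S => (())S   [S -> ( )]
(())S => (())()   [S -> ( )]

S => SS => (S)S => (())S => (())()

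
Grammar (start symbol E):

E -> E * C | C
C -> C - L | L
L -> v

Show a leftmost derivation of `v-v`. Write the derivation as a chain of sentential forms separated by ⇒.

E ⇒ C ⇒ C-L ⇒ L-L ⇒ v-L ⇒ v-v

E ⇒ C   [E -> C]
C ⇒ C-L   [C -> C - L]
C-L ⇒ L-L   [C -> L]
L-L ⇒ v-L   [L -> v]
v-L ⇒ v-v   [L -> v]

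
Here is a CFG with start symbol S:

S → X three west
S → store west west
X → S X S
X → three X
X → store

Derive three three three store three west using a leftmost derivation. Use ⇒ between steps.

S ⇒ X three west   [S → X three west]
X three west ⇒ three X three west   [X → three X]
three X three west ⇒ three three X three west   [X → three X]
three three X three west ⇒ three three three X three west   [X → three X]
three three three X three west ⇒ three three three store three west   [X → store]

S ⇒ X three west ⇒ three X three west ⇒ three three X three west ⇒ three three three X three west ⇒ three three three store three west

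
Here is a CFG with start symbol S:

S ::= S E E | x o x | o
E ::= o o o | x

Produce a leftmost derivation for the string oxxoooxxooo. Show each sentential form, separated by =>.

S => SEE   [S ::= S E E]
SEE => SEEEE   [S ::= S E E]
SEEEE => SEEEEEE   [S ::= S E E]
SEEEEEE => oEEEEEE   [S ::= o]
oEEEEEE => oxEEEEE   [E ::= x]
oxEEEEE => oxxEEEE   [E ::= x]
oxxEEEE => oxxoooEEE   [E ::= o o o]
oxxoooEEE => oxxoooxEE   [E ::= x]
oxxoooxEE => oxxoooxxE   [E ::= x]
oxxoooxxE => oxxoooxxooo   [E ::= o o o]

S=>SEE=>SEEEE=>SEEEEEE=>oEEEEEE=>oxEEEEE=>oxxEEEE=>oxxoooEEE=>oxxoooxEE=>oxxoooxxE=>oxxoooxxooo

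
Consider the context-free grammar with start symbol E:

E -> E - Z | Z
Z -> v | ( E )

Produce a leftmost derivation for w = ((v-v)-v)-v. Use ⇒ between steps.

E ⇒ E-Z   [E -> E - Z]
E-Z ⇒ Z-Z   [E -> Z]
Z-Z ⇒ (E)-Z   [Z -> ( E )]
(E)-Z ⇒ (E-Z)-Z   [E -> E - Z]
(E-Z)-Z ⇒ (Z-Z)-Z   [E -> Z]
(Z-Z)-Z ⇒ ((E)-Z)-Z   [Z -> ( E )]
((E)-Z)-Z ⇒ ((E-Z)-Z)-Z   [E -> E - Z]
((E-Z)-Z)-Z ⇒ ((Z-Z)-Z)-Z   [E -> Z]
((Z-Z)-Z)-Z ⇒ ((v-Z)-Z)-Z   [Z -> v]
((v-Z)-Z)-Z ⇒ ((v-v)-Z)-Z   [Z -> v]
((v-v)-Z)-Z ⇒ ((v-v)-v)-Z   [Z -> v]
((v-v)-v)-Z ⇒ ((v-v)-v)-v   [Z -> v]

E ⇒ E-Z ⇒ Z-Z ⇒ (E)-Z ⇒ (E-Z)-Z ⇒ (Z-Z)-Z ⇒ ((E)-Z)-Z ⇒ ((E-Z)-Z)-Z ⇒ ((Z-Z)-Z)-Z ⇒ ((v-Z)-Z)-Z ⇒ ((v-v)-Z)-Z ⇒ ((v-v)-v)-Z ⇒ ((v-v)-v)-v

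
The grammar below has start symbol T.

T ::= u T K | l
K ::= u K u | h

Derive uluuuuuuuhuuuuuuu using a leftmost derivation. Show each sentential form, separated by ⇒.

T ⇒ uTK   [T ::= u T K]
uTK ⇒ ulK   [T ::= l]
ulK ⇒ uluKu   [K ::= u K u]
uluKu ⇒ uluuKuu   [K ::= u K u]
uluuKuu ⇒ uluuuKuuu   [K ::= u K u]
uluuuKuuu ⇒ uluuuuKuuuu   [K ::= u K u]
uluuuuKuuuu ⇒ uluuuuuKuuuuu   [K ::= u K u]
uluuuuuKuuuuu ⇒ uluuuuuuKuuuuuu   [K ::= u K u]
uluuuuuuKuuuuuu ⇒ uluuuuuuuKuuuuuuu   [K ::= u K u]
uluuuuuuuKuuuuuuu ⇒ uluuuuuuuhuuuuuuu   [K ::= h]

T⇒uTK⇒ulK⇒uluKu⇒uluuKuu⇒uluuuKuuu⇒uluuuuKuuuu⇒uluuuuuKuuuuu⇒uluuuuuuKuuuuuu⇒uluuuuuuuKuuuuuuu⇒uluuuuuuuhuuuuuuu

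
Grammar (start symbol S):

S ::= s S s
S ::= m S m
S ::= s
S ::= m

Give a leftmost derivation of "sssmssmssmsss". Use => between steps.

S=>sSs=>ssSss=>sssSsss=>sssmSmsss=>sssmsSsmsss=>sssmssSssmsss=>sssmssmssmsss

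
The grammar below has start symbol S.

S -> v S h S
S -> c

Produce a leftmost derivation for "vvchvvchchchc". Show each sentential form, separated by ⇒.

S⇒vShS⇒vvShShS⇒vvchShS⇒vvchvShShS⇒vvchvvShShShS⇒vvchvvchShShS⇒vvchvvchchShS⇒vvchvvchchchS⇒vvchvvchchchc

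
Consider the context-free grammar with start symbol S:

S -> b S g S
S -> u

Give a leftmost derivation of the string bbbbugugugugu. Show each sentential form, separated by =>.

S=>bSgS=>bbSgSgS=>bbbSgSgSgS=>bbbbSgSgSgSgS=>bbbbugSgSgSgS=>bbbbugugSgSgS=>bbbbugugugSgS=>bbbbugugugugS=>bbbbugugugugu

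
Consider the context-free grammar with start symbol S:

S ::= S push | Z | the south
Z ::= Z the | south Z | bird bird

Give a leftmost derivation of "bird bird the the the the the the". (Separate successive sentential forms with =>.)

S => Z   [S ::= Z]
Z => Z the   [Z ::= Z the]
Z the => Z the the   [Z ::= Z the]
Z the the => Z the the the   [Z ::= Z the]
Z the the the => Z the the the the   [Z ::= Z the]
Z the the the the => Z the the the the the   [Z ::= Z the]
Z the the the the the => Z the the the the the the   [Z ::= Z the]
Z the the the the the the => bird bird the the the the the the   [Z ::= bird bird]

S => Z => Z the => Z the the => Z the the the => Z the the the the => Z the the the the the => Z the the the the the the => bird bird the the the the the the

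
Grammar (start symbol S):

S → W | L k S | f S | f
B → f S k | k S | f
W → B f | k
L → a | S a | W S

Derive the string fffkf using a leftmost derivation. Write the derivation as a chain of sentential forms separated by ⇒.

S⇒W⇒Bf⇒fSkf⇒fWkf⇒fBfkf⇒fffkf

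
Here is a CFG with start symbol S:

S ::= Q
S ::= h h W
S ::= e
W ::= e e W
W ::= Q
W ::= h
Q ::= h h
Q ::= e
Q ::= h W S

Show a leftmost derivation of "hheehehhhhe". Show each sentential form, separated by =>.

S=>hhW=>hheeW=>hheeQ=>hheehWS=>hheehQS=>hheeheS=>hheehehhW=>hheehehhQ=>hheehehhhWS=>hheehehhhhS=>hheehehhhhQ=>hheehehhhhe

S => hhW   [S ::= h h W]
hhW => hheeW   [W ::= e e W]
hheeW => hheeQ   [W ::= Q]
hheeQ => hheehWS   [Q ::= h W S]
hheehWS => hheehQS   [W ::= Q]
hheehQS => hheeheS   [Q ::= e]
hheeheS => hheehehhW   [S ::= h h W]
hheehehhW => hheehehhQ   [W ::= Q]
hheehehhQ => hheehehhhWS   [Q ::= h W S]
hheehehhhWS => hheehehhhhS   [W ::= h]
hheehehhhhS => hheehehhhhQ   [S ::= Q]
hheehehhhhQ => hheehehhhhe   [Q ::= e]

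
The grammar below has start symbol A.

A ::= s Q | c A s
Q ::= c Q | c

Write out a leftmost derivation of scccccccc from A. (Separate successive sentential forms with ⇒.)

A ⇒ sQ ⇒ scQ ⇒ sccQ ⇒ scccQ ⇒ sccccQ ⇒ scccccQ ⇒ sccccccQ ⇒ scccccccQ ⇒ scccccccc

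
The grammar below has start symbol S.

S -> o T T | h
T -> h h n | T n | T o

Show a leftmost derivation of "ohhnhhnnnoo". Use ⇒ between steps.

S ⇒ oTT ⇒ ohhnT ⇒ ohhnTo ⇒ ohhnToo ⇒ ohhnTnoo ⇒ ohhnTnnoo ⇒ ohhnhhnnnoo

S ⇒ oTT   [S -> o T T]
oTT ⇒ ohhnT   [T -> h h n]
ohhnT ⇒ ohhnTo   [T -> T o]
ohhnTo ⇒ ohhnToo   [T -> T o]
ohhnToo ⇒ ohhnTnoo   [T -> T n]
ohhnTnoo ⇒ ohhnTnnoo   [T -> T n]
ohhnTnnoo ⇒ ohhnhhnnnoo   [T -> h h n]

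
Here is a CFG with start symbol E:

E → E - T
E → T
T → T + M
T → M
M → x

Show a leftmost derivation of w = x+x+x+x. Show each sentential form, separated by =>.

E => T   [E → T]
T => T+M   [T → T + M]
T+M => T+M+M   [T → T + M]
T+M+M => T+M+M+M   [T → T + M]
T+M+M+M => M+M+M+M   [T → M]
M+M+M+M => x+M+M+M   [M → x]
x+M+M+M => x+x+M+M   [M → x]
x+x+M+M => x+x+x+M   [M → x]
x+x+x+M => x+x+x+x   [M → x]

E => T => T+M => T+M+M => T+M+M+M => M+M+M+M => x+M+M+M => x+x+M+M => x+x+x+M => x+x+x+x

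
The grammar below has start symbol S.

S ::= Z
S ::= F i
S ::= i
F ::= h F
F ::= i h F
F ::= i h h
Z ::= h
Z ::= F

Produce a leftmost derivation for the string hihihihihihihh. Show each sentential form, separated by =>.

S=>Z=>F=>hF=>hihF=>hihihF=>hihihihF=>hihihihihF=>hihihihihihF=>hihihihihihihh

S => Z   [S ::= Z]
Z => F   [Z ::= F]
F => hF   [F ::= h F]
hF => hihF   [F ::= i h F]
hihF => hihihF   [F ::= i h F]
hihihF => hihihihF   [F ::= i h F]
hihihihF => hihihihihF   [F ::= i h F]
hihihihihF => hihihihihihF   [F ::= i h F]
hihihihihihF => hihihihihihihh   [F ::= i h h]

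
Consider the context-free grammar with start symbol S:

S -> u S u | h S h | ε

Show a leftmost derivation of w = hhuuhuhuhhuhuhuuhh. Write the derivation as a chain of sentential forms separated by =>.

S => hSh   [S -> h S h]
hSh => hhShh   [S -> h S h]
hhShh => hhuSuhh   [S -> u S u]
hhuSuhh => hhuuSuuhh   [S -> u S u]
hhuuSuuhh => hhuuhShuuhh   [S -> h S h]
hhuuhShuuhh => hhuuhuSuhuuhh   [S -> u S u]
hhuuhuSuhuuhh => hhuuhuhShuhuuhh   [S -> h S h]
hhuuhuhShuhuuhh => hhuuhuhuSuhuhuuhh   [S -> u S u]
hhuuhuhuSuhuhuuhh => hhuuhuhuhShuhuhuuhh   [S -> h S h]
hhuuhuhuhShuhuhuuhh => hhuuhuhuhhuhuhuuhh   [S -> ε]

S=>hSh=>hhShh=>hhuSuhh=>hhuuSuuhh=>hhuuhShuuhh=>hhuuhuSuhuuhh=>hhuuhuhShuhuuhh=>hhuuhuhuSuhuhuuhh=>hhuuhuhuhShuhuhuuhh=>hhuuhuhuhhuhuhuuhh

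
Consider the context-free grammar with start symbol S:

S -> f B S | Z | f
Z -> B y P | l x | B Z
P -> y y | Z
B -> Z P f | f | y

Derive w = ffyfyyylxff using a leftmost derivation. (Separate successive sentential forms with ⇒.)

S ⇒ fBS ⇒ fZPfS ⇒ fByPPfS ⇒ ffyPPfS ⇒ ffyZPfS ⇒ ffyByPPfS ⇒ ffyfyPPfS ⇒ ffyfyyyPfS ⇒ ffyfyyyZfS ⇒ ffyfyyylxfS ⇒ ffyfyyylxff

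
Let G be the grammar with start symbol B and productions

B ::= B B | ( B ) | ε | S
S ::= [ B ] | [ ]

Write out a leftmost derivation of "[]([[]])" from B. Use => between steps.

B => BB => BBB => SBB => []BB => [](B)B => [](S)B => []([B])B => []([S])B => []([[]])B => []([[]])

B => BB   [B ::= B B]
BB => BBB   [B ::= B B]
BBB => SBB   [B ::= S]
SBB => []BB   [S ::= [ ]]
[]BB => [](B)B   [B ::= ( B )]
[](B)B => [](S)B   [B ::= S]
[](S)B => []([B])B   [S ::= [ B ]]
[]([B])B => []([S])B   [B ::= S]
[]([S])B => []([[]])B   [S ::= [ ]]
[]([[]])B => []([[]])   [B ::= ε]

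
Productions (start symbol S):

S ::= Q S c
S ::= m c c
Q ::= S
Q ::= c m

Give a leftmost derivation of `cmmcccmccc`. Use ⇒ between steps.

S ⇒ QSc   [S ::= Q S c]
QSc ⇒ SSc   [Q ::= S]
SSc ⇒ QScSc   [S ::= Q S c]
QScSc ⇒ cmScSc   [Q ::= c m]
cmScSc ⇒ cmmcccSc   [S ::= m c c]
cmmcccSc ⇒ cmmcccmccc   [S ::= m c c]

S ⇒ QSc ⇒ SSc ⇒ QScSc ⇒ cmScSc ⇒ cmmcccSc ⇒ cmmcccmccc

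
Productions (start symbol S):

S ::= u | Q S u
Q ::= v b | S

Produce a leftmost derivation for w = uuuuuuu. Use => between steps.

S => QSu   [S ::= Q S u]
QSu => SSu   [Q ::= S]
SSu => QSuSu   [S ::= Q S u]
QSuSu => SSuSu   [Q ::= S]
SSuSu => QSuSuSu   [S ::= Q S u]
QSuSuSu => SSuSuSu   [Q ::= S]
SSuSuSu => uSuSuSu   [S ::= u]
uSuSuSu => uuuSuSu   [S ::= u]
uuuSuSu => uuuuuSu   [S ::= u]
uuuuuSu => uuuuuuu   [S ::= u]

S => QSu => SSu => QSuSu => SSuSu => QSuSuSu => SSuSuSu => uSuSuSu => uuuSuSu => uuuuuSu => uuuuuuu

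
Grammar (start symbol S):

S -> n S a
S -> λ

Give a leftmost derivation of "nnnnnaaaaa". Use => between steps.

S=>nSa=>nnSaa=>nnnSaaa=>nnnnSaaaa=>nnnnnSaaaaa=>nnnnnaaaaa

S => nSa   [S -> n S a]
nSa => nnSaa   [S -> n S a]
nnSaa => nnnSaaa   [S -> n S a]
nnnSaaa => nnnnSaaaa   [S -> n S a]
nnnnSaaaa => nnnnnSaaaaa   [S -> n S a]
nnnnnSaaaaa => nnnnnaaaaa   [S -> λ]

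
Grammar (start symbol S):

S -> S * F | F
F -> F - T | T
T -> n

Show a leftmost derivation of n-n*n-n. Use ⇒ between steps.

S ⇒ S*F   [S -> S * F]
S*F ⇒ F*F   [S -> F]
F*F ⇒ F-T*F   [F -> F - T]
F-T*F ⇒ T-T*F   [F -> T]
T-T*F ⇒ n-T*F   [T -> n]
n-T*F ⇒ n-n*F   [T -> n]
n-n*F ⇒ n-n*F-T   [F -> F - T]
n-n*F-T ⇒ n-n*T-T   [F -> T]
n-n*T-T ⇒ n-n*n-T   [T -> n]
n-n*n-T ⇒ n-n*n-n   [T -> n]

S ⇒ S*F ⇒ F*F ⇒ F-T*F ⇒ T-T*F ⇒ n-T*F ⇒ n-n*F ⇒ n-n*F-T ⇒ n-n*T-T ⇒ n-n*n-T ⇒ n-n*n-n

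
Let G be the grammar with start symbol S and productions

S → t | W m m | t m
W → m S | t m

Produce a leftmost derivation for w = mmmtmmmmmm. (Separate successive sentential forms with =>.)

S => Wmm => mSmm => mWmmmm => mmSmmmm => mmWmmmmmm => mmmSmmmmmm => mmmtmmmmmm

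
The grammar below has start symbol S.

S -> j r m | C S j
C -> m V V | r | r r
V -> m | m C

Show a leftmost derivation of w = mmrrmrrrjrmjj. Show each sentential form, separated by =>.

S => CSj   [S -> C S j]
CSj => mVVSj   [C -> m V V]
mVVSj => mmCVSj   [V -> m C]
mmCVSj => mmrrVSj   [C -> r r]
mmrrVSj => mmrrmCSj   [V -> m C]
mmrrmCSj => mmrrmrrSj   [C -> r r]
mmrrmrrSj => mmrrmrrCSjj   [S -> C S j]
mmrrmrrCSjj => mmrrmrrrSjj   [C -> r]
mmrrmrrrSjj => mmrrmrrrjrmjj   [S -> j r m]

S => CSj => mVVSj => mmCVSj => mmrrVSj => mmrrmCSj => mmrrmrrSj => mmrrmrrCSjj => mmrrmrrrSjj => mmrrmrrrjrmjj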